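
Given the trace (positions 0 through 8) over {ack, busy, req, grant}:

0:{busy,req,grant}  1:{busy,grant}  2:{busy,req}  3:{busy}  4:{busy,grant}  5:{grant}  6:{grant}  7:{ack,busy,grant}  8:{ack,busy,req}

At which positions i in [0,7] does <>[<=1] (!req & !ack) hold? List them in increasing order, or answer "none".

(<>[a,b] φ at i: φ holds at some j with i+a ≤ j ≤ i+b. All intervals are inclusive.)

Evaluate at each i in [0,7]:
  i=0: ✓ (witness j=1)
  i=1: ✓ (witness j=1)
  i=2: ✓ (witness j=3)
  i=3: ✓ (witness j=3)
  i=4: ✓ (witness j=4)
  i=5: ✓ (witness j=5)
  i=6: ✓ (witness j=6)
  i=7: ✗ (none in [7,8])

0, 1, 2, 3, 4, 5, 6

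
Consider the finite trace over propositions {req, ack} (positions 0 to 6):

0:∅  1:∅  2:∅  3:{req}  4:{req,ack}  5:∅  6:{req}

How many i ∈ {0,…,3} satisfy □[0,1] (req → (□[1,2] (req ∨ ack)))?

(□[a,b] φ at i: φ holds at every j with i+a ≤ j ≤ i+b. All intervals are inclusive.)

2

Evaluate at each i in [0,3]:
  i=0: ✓ (all of [0,1])
  i=1: ✓ (all of [1,2])
  i=2: ✗ (fails at j=3)
  i=3: ✗ (fails at j=3)
Positions where it holds: {0, 1} → 2.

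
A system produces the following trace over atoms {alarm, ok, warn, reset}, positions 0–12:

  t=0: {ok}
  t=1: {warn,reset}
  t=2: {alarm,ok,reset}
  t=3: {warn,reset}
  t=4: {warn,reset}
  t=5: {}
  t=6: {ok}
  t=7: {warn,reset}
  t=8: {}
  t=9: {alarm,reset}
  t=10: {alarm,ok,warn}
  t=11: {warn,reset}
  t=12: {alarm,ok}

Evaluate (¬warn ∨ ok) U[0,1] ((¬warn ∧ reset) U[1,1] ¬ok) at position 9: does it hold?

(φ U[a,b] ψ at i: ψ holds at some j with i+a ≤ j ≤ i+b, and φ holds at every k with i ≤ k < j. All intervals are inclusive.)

Need some j in [9,10] with ((¬warn ∧ reset) U[1,1] ¬ok), and (¬warn ∨ ok) at every k in [9,j-1].
  j=9: ((¬warn ∧ reset) U[1,1] ¬ok) — fails.
  j=10: ((¬warn ∧ reset) U[1,1] ¬ok) — fails.
No j in the window works → until fails.

Does not hold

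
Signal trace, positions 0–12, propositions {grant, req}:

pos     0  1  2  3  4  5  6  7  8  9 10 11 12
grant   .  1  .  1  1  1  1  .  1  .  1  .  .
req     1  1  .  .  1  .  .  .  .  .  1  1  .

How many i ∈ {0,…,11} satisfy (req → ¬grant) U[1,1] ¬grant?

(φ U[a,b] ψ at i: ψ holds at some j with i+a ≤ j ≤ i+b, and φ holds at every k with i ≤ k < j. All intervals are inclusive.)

3

Evaluate at each i in [0,11]:
  i=0: ✗ (no rhs in [1,1])
  i=1: ✗ (lhs fails at k=1 before rhs at j=2)
  i=2: ✗ (no rhs in [3,3])
  i=3: ✗ (no rhs in [4,4])
  i=4: ✗ (no rhs in [5,5])
  i=5: ✗ (no rhs in [6,6])
  i=6: ✓ (rhs at j=7; lhs holds on [6,6])
  i=7: ✗ (no rhs in [8,8])
  i=8: ✓ (rhs at j=9; lhs holds on [8,8])
  i=9: ✗ (no rhs in [10,10])
  i=10: ✗ (lhs fails at k=10 before rhs at j=11)
  i=11: ✓ (rhs at j=12; lhs holds on [11,11])
Positions where it holds: {6, 8, 11} → 3.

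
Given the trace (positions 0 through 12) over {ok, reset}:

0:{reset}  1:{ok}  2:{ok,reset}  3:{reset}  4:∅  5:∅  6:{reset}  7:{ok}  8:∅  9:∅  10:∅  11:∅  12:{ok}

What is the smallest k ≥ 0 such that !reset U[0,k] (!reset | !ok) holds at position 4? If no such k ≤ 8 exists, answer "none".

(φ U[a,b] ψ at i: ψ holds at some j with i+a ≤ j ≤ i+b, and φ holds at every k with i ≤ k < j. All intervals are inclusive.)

0

Need earliest j ≥ 4 with (!reset | !ok), and !reset at every k in [4,j-1].
  j=4: rhs holds (empty prefix). k = 0.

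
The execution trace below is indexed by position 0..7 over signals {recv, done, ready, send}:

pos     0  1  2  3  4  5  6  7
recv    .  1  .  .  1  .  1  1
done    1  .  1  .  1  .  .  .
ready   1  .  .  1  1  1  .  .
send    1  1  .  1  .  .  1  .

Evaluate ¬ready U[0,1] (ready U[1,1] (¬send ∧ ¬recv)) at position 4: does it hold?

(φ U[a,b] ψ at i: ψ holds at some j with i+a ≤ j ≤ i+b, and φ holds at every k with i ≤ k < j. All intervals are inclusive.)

Need some j in [4,5] with (ready U[1,1] (¬send ∧ ¬recv)), and ¬ready at every k in [4,j-1].
  j=4: (ready U[1,1] (¬send ∧ ¬recv)) holds; no prefix to check → satisfied.

True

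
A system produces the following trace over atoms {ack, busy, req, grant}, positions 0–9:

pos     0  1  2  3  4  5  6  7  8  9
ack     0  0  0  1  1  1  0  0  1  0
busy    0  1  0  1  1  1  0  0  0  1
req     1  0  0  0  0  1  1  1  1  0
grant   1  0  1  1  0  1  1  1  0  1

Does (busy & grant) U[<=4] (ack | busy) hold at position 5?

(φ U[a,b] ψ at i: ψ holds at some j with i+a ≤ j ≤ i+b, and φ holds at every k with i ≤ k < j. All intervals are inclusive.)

Need some j in [5,9] with (ack | busy), and (busy & grant) at every k in [5,j-1].
  j=5: (ack | busy) holds; no prefix to check → satisfied.

Holds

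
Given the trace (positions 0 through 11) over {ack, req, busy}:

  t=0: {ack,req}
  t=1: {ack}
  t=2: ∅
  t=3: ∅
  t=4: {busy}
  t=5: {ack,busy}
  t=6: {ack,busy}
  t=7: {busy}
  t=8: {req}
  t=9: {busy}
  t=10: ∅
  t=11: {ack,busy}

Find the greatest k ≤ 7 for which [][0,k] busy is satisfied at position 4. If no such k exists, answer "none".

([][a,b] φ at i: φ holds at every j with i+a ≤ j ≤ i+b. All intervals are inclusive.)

3

busy must hold from j=4 onward; find where it first fails.
  j=4: holds
  j=5: holds
  j=6: holds
  j=7: holds
  j=8: fails
Holds on [4,7], so largest k = 3.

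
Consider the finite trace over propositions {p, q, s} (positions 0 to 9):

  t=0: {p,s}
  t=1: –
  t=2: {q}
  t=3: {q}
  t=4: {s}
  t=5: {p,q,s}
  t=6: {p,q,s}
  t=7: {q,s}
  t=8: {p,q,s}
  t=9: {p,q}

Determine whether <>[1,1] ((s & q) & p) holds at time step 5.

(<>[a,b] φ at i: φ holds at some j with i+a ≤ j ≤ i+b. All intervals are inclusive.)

Check ((s & q) & p) at each j in [6,6]:
  j=6: true
Found at j=6 → formula holds.

True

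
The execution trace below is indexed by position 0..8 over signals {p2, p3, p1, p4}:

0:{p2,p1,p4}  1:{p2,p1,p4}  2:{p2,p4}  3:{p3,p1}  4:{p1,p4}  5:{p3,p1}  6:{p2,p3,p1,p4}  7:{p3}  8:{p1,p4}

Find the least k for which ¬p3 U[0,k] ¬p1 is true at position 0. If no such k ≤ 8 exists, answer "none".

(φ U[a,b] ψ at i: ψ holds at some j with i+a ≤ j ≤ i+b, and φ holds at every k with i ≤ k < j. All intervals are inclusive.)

Need earliest j ≥ 0 with ¬p1, and ¬p3 at every k in [0,j-1].
  j=0: rhs fails.
  j=1: rhs fails.
  j=2: rhs holds; lhs holds on [0,1]. k = 2.

2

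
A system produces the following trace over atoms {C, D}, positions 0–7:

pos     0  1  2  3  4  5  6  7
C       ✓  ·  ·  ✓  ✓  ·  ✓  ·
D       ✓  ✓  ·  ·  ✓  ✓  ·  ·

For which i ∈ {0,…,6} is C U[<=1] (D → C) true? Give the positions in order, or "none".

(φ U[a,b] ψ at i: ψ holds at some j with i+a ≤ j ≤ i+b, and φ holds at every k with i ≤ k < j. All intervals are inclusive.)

0, 2, 3, 4, 6

Evaluate at each i in [0,6]:
  i=0: ✓ (rhs at j=0)
  i=1: ✗ (lhs fails at k=1 before rhs at j=2)
  i=2: ✓ (rhs at j=2)
  i=3: ✓ (rhs at j=3)
  i=4: ✓ (rhs at j=4)
  i=5: ✗ (lhs fails at k=5 before rhs at j=6)
  i=6: ✓ (rhs at j=6)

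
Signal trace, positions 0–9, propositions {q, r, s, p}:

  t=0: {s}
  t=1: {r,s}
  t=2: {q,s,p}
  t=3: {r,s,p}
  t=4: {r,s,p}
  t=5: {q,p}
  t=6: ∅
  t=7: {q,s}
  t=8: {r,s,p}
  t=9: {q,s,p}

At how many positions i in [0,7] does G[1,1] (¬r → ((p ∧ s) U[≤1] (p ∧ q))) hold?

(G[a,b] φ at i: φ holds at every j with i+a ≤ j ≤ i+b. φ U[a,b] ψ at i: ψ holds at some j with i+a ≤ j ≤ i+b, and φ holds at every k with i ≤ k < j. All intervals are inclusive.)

Evaluate at each i in [0,7]:
  i=0: ✓ (all of [1,1])
  i=1: ✓ (all of [2,2])
  i=2: ✓ (all of [3,3])
  i=3: ✓ (all of [4,4])
  i=4: ✓ (all of [5,5])
  i=5: ✗ (fails at j=6)
  i=6: ✗ (fails at j=7)
  i=7: ✓ (all of [8,8])
Positions where it holds: {0, 1, 2, 3, 4, 7} → 6.

6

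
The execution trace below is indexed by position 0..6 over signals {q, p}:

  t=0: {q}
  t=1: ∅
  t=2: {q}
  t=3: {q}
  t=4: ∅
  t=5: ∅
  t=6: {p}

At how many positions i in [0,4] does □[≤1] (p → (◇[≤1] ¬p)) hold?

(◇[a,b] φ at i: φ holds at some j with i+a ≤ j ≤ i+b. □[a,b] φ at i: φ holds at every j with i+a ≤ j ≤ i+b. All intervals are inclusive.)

Evaluate at each i in [0,4]:
  i=0: ✓ (all of [0,1])
  i=1: ✓ (all of [1,2])
  i=2: ✓ (all of [2,3])
  i=3: ✓ (all of [3,4])
  i=4: ✓ (all of [4,5])
Positions where it holds: {0, 1, 2, 3, 4} → 5.

5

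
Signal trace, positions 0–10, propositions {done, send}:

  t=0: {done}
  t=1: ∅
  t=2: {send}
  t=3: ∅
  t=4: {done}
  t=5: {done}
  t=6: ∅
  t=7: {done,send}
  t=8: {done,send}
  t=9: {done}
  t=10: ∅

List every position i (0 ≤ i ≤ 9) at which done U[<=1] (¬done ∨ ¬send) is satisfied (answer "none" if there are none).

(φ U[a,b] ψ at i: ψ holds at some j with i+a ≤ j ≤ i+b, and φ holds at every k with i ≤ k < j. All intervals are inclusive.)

0, 1, 2, 3, 4, 5, 6, 8, 9

Evaluate at each i in [0,9]:
  i=0: ✓ (rhs at j=0)
  i=1: ✓ (rhs at j=1)
  i=2: ✓ (rhs at j=2)
  i=3: ✓ (rhs at j=3)
  i=4: ✓ (rhs at j=4)
  i=5: ✓ (rhs at j=5)
  i=6: ✓ (rhs at j=6)
  i=7: ✗ (no rhs in [7,8])
  i=8: ✓ (rhs at j=9; lhs holds on [8,8])
  i=9: ✓ (rhs at j=9)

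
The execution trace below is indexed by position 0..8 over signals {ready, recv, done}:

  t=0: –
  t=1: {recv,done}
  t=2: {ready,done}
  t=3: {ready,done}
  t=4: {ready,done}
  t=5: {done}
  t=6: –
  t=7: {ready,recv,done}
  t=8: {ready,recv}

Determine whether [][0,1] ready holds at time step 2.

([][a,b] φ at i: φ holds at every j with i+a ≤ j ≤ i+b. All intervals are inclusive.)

Check ready at every j in [2,3]:
  j=2: true
  j=3: true
All positions satisfy it → formula holds.

Yes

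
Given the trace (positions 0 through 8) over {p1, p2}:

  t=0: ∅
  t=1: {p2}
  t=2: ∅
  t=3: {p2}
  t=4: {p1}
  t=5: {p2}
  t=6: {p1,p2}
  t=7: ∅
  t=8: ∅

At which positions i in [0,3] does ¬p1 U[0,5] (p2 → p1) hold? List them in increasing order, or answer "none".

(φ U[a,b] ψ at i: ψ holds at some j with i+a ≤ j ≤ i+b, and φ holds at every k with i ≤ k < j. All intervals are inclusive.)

0, 1, 2, 3

Evaluate at each i in [0,3]:
  i=0: ✓ (rhs at j=0)
  i=1: ✓ (rhs at j=2; lhs holds on [1,1])
  i=2: ✓ (rhs at j=2)
  i=3: ✓ (rhs at j=4; lhs holds on [3,3])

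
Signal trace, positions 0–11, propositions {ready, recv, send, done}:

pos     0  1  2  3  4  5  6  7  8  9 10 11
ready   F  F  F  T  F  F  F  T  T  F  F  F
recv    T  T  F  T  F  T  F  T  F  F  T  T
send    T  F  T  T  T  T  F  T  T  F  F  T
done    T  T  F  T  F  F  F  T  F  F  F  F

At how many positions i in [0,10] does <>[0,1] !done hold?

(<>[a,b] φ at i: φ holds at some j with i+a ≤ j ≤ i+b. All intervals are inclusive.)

Evaluate at each i in [0,10]:
  i=0: ✗ (none in [0,1])
  i=1: ✓ (witness j=2)
  i=2: ✓ (witness j=2)
  i=3: ✓ (witness j=4)
  i=4: ✓ (witness j=4)
  i=5: ✓ (witness j=5)
  i=6: ✓ (witness j=6)
  i=7: ✓ (witness j=8)
  i=8: ✓ (witness j=8)
  i=9: ✓ (witness j=9)
  i=10: ✓ (witness j=10)
Positions where it holds: {1, 2, 3, 4, 5, 6, 7, 8, 9, 10} → 10.

10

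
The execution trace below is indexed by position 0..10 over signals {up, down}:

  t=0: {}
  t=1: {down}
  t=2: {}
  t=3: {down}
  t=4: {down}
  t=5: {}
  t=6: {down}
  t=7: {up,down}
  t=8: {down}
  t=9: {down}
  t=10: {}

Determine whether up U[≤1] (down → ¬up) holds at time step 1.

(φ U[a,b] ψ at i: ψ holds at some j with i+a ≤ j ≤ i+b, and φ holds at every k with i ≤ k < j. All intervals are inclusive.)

Need some j in [1,2] with (down → ¬up), and up at every k in [1,j-1].
  j=1: (down → ¬up) holds; no prefix to check → satisfied.

Holds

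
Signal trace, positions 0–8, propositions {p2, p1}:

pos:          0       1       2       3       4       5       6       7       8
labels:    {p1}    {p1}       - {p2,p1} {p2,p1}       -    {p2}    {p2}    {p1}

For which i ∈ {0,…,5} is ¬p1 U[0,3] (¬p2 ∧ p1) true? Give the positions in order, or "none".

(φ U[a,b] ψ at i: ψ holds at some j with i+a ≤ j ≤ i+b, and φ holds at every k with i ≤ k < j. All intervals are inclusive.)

0, 1, 5

Evaluate at each i in [0,5]:
  i=0: ✓ (rhs at j=0)
  i=1: ✓ (rhs at j=1)
  i=2: ✗ (no rhs in [2,5])
  i=3: ✗ (no rhs in [3,6])
  i=4: ✗ (no rhs in [4,7])
  i=5: ✓ (rhs at j=8; lhs holds on [5,7])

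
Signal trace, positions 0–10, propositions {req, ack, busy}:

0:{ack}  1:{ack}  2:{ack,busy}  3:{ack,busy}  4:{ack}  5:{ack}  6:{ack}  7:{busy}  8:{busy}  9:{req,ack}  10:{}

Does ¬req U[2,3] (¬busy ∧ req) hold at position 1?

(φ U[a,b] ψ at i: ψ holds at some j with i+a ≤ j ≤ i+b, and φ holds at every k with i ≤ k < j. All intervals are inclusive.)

Need some j in [3,4] with (¬busy ∧ req), and ¬req at every k in [1,j-1].
  j=3: (¬busy ∧ req) false.
  j=4: (¬busy ∧ req) false.
No j in the window works → until fails.

False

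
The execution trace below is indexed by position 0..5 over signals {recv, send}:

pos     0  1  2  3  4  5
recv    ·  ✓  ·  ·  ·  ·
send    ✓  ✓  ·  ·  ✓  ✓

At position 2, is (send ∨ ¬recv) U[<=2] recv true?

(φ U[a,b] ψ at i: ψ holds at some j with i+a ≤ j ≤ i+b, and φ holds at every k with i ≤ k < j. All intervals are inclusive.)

Need some j in [2,4] with recv, and (send ∨ ¬recv) at every k in [2,j-1].
  j=2: recv false.
  j=3: recv false.
  j=4: recv false.
No j in the window works → until fails.

No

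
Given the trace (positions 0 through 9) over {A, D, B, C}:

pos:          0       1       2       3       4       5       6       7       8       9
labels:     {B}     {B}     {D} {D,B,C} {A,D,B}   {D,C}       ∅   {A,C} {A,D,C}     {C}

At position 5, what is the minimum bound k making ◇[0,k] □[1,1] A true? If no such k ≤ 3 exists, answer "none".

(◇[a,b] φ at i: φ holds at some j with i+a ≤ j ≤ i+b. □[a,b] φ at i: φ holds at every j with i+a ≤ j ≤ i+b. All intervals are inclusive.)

Scan j = 5,6,… for □[1,1] A:
  j=5: fails
  j=6: holds
First hit at j=6, so smallest k = 6-5 = 1.

1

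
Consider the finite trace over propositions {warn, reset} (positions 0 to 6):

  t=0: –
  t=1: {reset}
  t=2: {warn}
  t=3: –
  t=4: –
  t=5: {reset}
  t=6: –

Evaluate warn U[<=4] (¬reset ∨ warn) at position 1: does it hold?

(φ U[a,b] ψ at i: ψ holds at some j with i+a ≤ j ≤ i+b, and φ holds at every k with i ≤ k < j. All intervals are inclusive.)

Does not hold

Need some j in [1,5] with (¬reset ∨ warn), and warn at every k in [1,j-1].
  j=1: (¬reset ∨ warn) false.
  j=2: (¬reset ∨ warn) holds, but warn fails at k=1 → not this j.
  j=3: (¬reset ∨ warn) holds, but warn fails at k=1 → not this j.
  j=4: (¬reset ∨ warn) holds, but warn fails at k=1 → not this j.
  j=5: (¬reset ∨ warn) false.
No j in the window works → until fails.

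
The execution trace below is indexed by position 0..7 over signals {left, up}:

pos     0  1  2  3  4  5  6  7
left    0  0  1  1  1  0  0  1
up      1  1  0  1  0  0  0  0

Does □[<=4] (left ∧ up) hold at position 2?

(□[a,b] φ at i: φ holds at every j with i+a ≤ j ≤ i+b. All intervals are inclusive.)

No

Check (left ∧ up) at every j in [2,6]:
  j=2: false
  j=3: true
  j=4: false
  j=5: false
  j=6: false
Fails at j=2 → formula fails.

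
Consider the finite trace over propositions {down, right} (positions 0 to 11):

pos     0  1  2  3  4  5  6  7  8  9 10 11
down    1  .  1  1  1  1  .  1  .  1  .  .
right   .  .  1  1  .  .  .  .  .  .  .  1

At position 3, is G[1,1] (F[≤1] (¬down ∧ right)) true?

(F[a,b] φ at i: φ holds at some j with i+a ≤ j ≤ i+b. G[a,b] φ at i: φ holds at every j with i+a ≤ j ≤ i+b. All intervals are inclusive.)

False

Check F[≤1] (¬down ∧ right) at every j in [4,4]:
  j=4: fails (none in [4,5])
Fails at j=4 → formula fails.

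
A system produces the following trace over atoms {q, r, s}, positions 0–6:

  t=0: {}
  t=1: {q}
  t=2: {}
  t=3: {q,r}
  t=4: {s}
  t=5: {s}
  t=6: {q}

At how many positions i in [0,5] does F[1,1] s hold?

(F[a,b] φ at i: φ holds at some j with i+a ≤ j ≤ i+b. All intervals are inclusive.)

2

Evaluate at each i in [0,5]:
  i=0: ✗ (none in [1,1])
  i=1: ✗ (none in [2,2])
  i=2: ✗ (none in [3,3])
  i=3: ✓ (witness j=4)
  i=4: ✓ (witness j=5)
  i=5: ✗ (none in [6,6])
Positions where it holds: {3, 4} → 2.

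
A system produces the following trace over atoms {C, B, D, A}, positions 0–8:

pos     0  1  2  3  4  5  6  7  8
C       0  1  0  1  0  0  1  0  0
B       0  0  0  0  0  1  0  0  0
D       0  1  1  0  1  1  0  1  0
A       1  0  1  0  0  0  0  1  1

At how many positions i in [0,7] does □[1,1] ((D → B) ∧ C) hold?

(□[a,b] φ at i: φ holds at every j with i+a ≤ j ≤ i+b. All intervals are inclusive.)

Evaluate at each i in [0,7]:
  i=0: ✗ (fails at j=1)
  i=1: ✗ (fails at j=2)
  i=2: ✓ (all of [3,3])
  i=3: ✗ (fails at j=4)
  i=4: ✗ (fails at j=5)
  i=5: ✓ (all of [6,6])
  i=6: ✗ (fails at j=7)
  i=7: ✗ (fails at j=8)
Positions where it holds: {2, 5} → 2.

2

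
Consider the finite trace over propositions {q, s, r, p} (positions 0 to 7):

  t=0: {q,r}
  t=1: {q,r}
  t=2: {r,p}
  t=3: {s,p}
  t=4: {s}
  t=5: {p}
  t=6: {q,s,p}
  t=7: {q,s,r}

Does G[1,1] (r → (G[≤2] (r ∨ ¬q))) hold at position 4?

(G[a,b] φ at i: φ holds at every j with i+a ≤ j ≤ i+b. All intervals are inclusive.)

Yes

Check (r → (G[≤2] (r ∨ ¬q))) at every j in [5,5]:
  j=5: antecedent false → ✓
All positions satisfy it → formula holds.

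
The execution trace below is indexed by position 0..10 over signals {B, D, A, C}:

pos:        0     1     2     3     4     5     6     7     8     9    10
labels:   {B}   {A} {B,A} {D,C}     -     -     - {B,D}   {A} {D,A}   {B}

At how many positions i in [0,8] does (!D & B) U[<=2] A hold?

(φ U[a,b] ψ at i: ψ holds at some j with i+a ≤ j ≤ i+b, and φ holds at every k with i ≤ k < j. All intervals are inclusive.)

4

Evaluate at each i in [0,8]:
  i=0: ✓ (rhs at j=1; lhs holds on [0,0])
  i=1: ✓ (rhs at j=1)
  i=2: ✓ (rhs at j=2)
  i=3: ✗ (no rhs in [3,5])
  i=4: ✗ (no rhs in [4,6])
  i=5: ✗ (no rhs in [5,7])
  i=6: ✗ (lhs fails at k=6 before rhs at j=8)
  i=7: ✗ (lhs fails at k=7 before rhs at j=8)
  i=8: ✓ (rhs at j=8)
Positions where it holds: {0, 1, 2, 8} → 4.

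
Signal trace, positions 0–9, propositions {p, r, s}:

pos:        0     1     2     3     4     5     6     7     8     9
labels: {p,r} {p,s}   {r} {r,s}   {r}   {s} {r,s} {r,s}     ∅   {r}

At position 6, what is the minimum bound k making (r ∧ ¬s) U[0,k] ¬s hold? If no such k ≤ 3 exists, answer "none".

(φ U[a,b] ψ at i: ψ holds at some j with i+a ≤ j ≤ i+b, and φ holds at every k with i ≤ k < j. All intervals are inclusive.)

none

Need earliest j ≥ 6 with ¬s, and (r ∧ ¬s) at every k in [6,j-1].
  j=6: rhs fails.
  j=7: rhs fails.
  j=8: rhs holds but lhs fails at k=6.
  j=9: rhs holds but lhs fails at k=6.
No witness within the range → none.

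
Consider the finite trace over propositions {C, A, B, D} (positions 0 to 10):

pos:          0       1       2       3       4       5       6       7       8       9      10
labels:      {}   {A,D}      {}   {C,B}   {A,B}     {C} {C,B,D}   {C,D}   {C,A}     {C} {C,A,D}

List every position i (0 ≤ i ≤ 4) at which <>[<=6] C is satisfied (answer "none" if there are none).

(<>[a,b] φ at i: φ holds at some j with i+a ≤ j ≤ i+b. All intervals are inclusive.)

0, 1, 2, 3, 4

Evaluate at each i in [0,4]:
  i=0: ✓ (witness j=3)
  i=1: ✓ (witness j=3)
  i=2: ✓ (witness j=3)
  i=3: ✓ (witness j=3)
  i=4: ✓ (witness j=5)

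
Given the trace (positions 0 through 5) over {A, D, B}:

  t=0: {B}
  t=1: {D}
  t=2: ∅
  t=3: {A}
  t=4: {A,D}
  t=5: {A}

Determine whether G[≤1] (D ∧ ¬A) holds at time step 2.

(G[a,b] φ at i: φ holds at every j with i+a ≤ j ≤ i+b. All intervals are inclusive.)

Check (D ∧ ¬A) at every j in [2,3]:
  j=2: false
  j=3: false
Fails at j=2 → formula fails.

False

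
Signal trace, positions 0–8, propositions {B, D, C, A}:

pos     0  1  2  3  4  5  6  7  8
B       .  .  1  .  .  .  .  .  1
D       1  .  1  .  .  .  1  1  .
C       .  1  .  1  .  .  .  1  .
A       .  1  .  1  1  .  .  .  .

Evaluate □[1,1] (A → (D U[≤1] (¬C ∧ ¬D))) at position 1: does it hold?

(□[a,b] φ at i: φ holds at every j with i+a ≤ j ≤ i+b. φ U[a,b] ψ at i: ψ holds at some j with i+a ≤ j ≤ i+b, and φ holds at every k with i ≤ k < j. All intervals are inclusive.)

Check (A → (D U[≤1] (¬C ∧ ¬D))) at every j in [2,2]:
  j=2: antecedent false → ✓
All positions satisfy it → formula holds.

Yes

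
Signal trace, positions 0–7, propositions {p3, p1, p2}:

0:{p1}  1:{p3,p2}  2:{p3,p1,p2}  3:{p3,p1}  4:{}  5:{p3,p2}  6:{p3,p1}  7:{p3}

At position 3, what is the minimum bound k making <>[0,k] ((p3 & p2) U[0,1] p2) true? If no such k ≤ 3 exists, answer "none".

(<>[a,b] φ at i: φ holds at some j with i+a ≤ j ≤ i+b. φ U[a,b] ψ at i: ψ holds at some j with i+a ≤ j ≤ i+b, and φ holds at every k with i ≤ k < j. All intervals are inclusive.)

2

Scan j = 3,4,… for ((p3 & p2) U[0,1] p2):
  j=3: fails
  j=4: fails
  j=5: holds
First hit at j=5, so smallest k = 5-3 = 2.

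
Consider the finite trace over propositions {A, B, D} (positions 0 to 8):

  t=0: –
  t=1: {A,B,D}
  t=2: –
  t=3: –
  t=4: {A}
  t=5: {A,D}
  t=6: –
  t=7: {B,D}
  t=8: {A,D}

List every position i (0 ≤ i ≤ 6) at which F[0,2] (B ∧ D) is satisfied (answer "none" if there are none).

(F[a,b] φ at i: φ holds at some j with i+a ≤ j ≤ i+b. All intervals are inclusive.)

Evaluate at each i in [0,6]:
  i=0: ✓ (witness j=1)
  i=1: ✓ (witness j=1)
  i=2: ✗ (none in [2,4])
  i=3: ✗ (none in [3,5])
  i=4: ✗ (none in [4,6])
  i=5: ✓ (witness j=7)
  i=6: ✓ (witness j=7)

0, 1, 5, 6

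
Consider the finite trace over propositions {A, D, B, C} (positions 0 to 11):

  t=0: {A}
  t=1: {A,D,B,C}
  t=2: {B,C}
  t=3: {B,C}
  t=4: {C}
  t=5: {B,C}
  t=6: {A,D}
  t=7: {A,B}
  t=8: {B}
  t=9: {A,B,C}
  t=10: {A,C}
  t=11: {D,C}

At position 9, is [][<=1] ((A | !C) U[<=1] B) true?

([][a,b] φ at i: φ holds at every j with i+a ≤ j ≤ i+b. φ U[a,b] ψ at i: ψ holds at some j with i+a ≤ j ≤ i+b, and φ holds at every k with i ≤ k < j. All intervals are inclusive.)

No

Check ((A | !C) U[<=1] B) at every j in [9,10]:
  j=9: holds
  j=10: fails
Fails at j=10 → formula fails.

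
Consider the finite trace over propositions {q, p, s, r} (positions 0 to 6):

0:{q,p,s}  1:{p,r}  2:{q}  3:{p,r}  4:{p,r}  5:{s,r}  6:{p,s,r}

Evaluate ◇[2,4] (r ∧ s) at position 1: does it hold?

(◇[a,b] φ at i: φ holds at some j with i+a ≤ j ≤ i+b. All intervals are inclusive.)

Holds

Check (r ∧ s) at each j in [3,5]:
  j=3: false
  j=4: false
  j=5: true
Found at j=5 → formula holds.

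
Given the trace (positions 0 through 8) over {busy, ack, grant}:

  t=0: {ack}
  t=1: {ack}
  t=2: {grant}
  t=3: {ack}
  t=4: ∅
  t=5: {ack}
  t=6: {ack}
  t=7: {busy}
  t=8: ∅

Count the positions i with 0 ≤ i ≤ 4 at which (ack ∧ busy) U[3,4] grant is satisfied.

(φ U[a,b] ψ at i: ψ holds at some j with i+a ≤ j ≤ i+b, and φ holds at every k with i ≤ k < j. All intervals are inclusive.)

Evaluate at each i in [0,4]:
  i=0: ✗ (no rhs in [3,4])
  i=1: ✗ (no rhs in [4,5])
  i=2: ✗ (no rhs in [5,6])
  i=3: ✗ (no rhs in [6,7])
  i=4: ✗ (no rhs in [7,8])
Positions where it holds: {} → 0.

0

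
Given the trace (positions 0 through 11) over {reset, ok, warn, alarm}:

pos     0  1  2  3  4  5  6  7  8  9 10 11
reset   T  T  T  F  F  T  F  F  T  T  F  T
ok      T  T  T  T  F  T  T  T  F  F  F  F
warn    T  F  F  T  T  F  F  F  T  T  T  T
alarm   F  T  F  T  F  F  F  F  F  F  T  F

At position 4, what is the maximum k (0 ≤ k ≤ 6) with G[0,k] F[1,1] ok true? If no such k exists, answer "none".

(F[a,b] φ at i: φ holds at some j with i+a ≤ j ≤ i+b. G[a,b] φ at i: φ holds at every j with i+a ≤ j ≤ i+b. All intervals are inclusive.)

F[1,1] ok must hold from j=4 onward; find where it first fails.
  j=4: holds
  j=5: holds
  j=6: holds
  j=7: fails
Holds on [4,6], so largest k = 2.

2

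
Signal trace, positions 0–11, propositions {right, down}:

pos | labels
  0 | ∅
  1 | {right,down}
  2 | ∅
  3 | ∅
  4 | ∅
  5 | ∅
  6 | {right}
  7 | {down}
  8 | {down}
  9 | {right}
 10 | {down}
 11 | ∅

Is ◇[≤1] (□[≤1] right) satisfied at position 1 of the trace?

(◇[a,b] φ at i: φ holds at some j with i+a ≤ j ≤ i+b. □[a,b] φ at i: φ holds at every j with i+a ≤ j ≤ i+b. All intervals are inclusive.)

No

Check □[≤1] right at each j in [1,2]:
  j=1: fails at 2
  j=2: fails at 2
No position in the window satisfies it → formula fails.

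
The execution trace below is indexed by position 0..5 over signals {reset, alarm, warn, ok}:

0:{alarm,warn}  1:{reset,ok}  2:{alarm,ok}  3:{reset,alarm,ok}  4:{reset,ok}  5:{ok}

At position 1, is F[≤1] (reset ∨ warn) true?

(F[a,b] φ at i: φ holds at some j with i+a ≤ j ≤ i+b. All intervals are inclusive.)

Check (reset ∨ warn) at each j in [1,2]:
  j=1: true
  j=2: false
Found at j=1 → formula holds.

Holds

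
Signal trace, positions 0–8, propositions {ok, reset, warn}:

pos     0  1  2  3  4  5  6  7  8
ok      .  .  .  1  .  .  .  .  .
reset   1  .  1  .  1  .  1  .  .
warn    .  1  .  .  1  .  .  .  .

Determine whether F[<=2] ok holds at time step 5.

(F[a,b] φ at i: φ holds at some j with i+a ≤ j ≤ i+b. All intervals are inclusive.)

Check ok at each j in [5,7]:
  j=5: false
  j=6: false
  j=7: false
No position in the window satisfies it → formula fails.

False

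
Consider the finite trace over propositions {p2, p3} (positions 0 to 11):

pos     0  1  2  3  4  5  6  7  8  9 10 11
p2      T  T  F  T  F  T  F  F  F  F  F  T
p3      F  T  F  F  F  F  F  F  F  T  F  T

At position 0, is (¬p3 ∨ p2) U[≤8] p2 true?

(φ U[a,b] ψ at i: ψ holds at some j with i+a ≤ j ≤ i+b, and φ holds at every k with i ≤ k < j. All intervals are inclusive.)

Need some j in [0,8] with p2, and (¬p3 ∨ p2) at every k in [0,j-1].
  j=0: p2 holds; no prefix to check → satisfied.

True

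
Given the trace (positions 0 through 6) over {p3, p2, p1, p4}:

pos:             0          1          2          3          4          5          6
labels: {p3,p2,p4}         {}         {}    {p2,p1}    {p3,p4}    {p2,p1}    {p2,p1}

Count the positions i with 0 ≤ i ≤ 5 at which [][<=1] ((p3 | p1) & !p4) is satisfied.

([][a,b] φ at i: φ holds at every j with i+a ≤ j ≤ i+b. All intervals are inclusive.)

Evaluate at each i in [0,5]:
  i=0: ✗ (fails at j=0)
  i=1: ✗ (fails at j=1)
  i=2: ✗ (fails at j=2)
  i=3: ✗ (fails at j=4)
  i=4: ✗ (fails at j=4)
  i=5: ✓ (all of [5,6])
Positions where it holds: {5} → 1.

1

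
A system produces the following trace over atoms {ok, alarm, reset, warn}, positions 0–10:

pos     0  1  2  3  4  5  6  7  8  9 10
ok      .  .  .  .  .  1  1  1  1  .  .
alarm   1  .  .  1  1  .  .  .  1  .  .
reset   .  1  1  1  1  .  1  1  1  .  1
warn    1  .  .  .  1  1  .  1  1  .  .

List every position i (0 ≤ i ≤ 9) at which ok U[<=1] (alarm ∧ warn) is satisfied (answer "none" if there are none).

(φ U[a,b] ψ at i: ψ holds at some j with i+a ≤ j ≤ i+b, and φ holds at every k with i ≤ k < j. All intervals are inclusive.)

0, 4, 7, 8

Evaluate at each i in [0,9]:
  i=0: ✓ (rhs at j=0)
  i=1: ✗ (no rhs in [1,2])
  i=2: ✗ (no rhs in [2,3])
  i=3: ✗ (lhs fails at k=3 before rhs at j=4)
  i=4: ✓ (rhs at j=4)
  i=5: ✗ (no rhs in [5,6])
  i=6: ✗ (no rhs in [6,7])
  i=7: ✓ (rhs at j=8; lhs holds on [7,7])
  i=8: ✓ (rhs at j=8)
  i=9: ✗ (no rhs in [9,10])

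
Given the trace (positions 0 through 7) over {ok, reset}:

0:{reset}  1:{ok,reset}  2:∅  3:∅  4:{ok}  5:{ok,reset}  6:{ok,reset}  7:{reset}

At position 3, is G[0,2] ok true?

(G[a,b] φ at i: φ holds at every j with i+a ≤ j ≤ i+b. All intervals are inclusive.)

Does not hold

Check ok at every j in [3,5]:
  j=3: false
  j=4: true
  j=5: true
Fails at j=3 → formula fails.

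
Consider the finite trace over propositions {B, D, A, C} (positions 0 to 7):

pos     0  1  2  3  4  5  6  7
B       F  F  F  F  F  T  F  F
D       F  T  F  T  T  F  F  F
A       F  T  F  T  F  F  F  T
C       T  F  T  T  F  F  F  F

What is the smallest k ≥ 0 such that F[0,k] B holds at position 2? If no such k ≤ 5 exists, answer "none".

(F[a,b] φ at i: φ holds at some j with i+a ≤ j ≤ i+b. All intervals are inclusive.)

Scan j = 2,3,… for B:
  j=2: fails
  j=3: fails
  j=4: fails
  j=5: holds
First hit at j=5, so smallest k = 5-2 = 3.

3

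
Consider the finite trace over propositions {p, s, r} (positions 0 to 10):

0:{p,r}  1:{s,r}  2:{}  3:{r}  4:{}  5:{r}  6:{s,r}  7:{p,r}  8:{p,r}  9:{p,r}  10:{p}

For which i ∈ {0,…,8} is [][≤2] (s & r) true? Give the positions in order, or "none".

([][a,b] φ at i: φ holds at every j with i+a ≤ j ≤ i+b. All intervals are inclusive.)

none

Evaluate at each i in [0,8]:
  i=0: ✗ (fails at j=0)
  i=1: ✗ (fails at j=2)
  i=2: ✗ (fails at j=2)
  i=3: ✗ (fails at j=3)
  i=4: ✗ (fails at j=4)
  i=5: ✗ (fails at j=5)
  i=6: ✗ (fails at j=7)
  i=7: ✗ (fails at j=7)
  i=8: ✗ (fails at j=8)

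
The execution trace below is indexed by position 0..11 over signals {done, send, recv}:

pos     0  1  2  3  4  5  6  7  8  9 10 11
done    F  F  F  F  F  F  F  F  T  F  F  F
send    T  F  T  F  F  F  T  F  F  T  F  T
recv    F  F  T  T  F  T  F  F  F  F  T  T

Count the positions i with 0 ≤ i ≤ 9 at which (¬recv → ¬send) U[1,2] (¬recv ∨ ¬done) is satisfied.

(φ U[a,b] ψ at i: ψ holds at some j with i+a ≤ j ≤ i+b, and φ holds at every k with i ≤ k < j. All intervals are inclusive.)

Evaluate at each i in [0,9]:
  i=0: ✗ (lhs fails at k=0 before rhs at j=1)
  i=1: ✓ (rhs at j=2; lhs holds on [1,1])
  i=2: ✓ (rhs at j=3; lhs holds on [2,2])
  i=3: ✓ (rhs at j=4; lhs holds on [3,3])
  i=4: ✓ (rhs at j=5; lhs holds on [4,4])
  i=5: ✓ (rhs at j=6; lhs holds on [5,5])
  i=6: ✗ (lhs fails at k=6 before rhs at j=7)
  i=7: ✓ (rhs at j=8; lhs holds on [7,7])
  i=8: ✓ (rhs at j=9; lhs holds on [8,8])
  i=9: ✗ (lhs fails at k=9 before rhs at j=10)
Positions where it holds: {1, 2, 3, 4, 5, 7, 8} → 7.

7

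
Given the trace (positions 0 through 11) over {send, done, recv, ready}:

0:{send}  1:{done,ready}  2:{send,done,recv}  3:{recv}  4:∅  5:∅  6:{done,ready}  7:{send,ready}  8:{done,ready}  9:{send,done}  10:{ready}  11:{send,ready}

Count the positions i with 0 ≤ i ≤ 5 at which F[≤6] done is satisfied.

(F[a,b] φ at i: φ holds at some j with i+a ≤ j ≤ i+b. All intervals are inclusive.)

6

Evaluate at each i in [0,5]:
  i=0: ✓ (witness j=1)
  i=1: ✓ (witness j=1)
  i=2: ✓ (witness j=2)
  i=3: ✓ (witness j=6)
  i=4: ✓ (witness j=6)
  i=5: ✓ (witness j=6)
Positions where it holds: {0, 1, 2, 3, 4, 5} → 6.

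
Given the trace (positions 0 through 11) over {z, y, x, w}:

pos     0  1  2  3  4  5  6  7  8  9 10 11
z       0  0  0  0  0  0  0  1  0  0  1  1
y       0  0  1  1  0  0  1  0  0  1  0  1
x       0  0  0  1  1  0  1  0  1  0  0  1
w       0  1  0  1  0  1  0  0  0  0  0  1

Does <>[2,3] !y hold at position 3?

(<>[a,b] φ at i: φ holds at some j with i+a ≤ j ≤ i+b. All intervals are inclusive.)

Yes

Check !y at each j in [5,6]:
  j=5: true
  j=6: false
Found at j=5 → formula holds.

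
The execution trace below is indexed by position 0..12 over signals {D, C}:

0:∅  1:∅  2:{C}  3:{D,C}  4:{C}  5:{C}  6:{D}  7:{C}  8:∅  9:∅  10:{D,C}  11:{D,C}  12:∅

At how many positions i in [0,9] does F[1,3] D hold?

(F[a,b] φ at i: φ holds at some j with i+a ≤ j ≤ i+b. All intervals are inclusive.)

9

Evaluate at each i in [0,9]:
  i=0: ✓ (witness j=3)
  i=1: ✓ (witness j=3)
  i=2: ✓ (witness j=3)
  i=3: ✓ (witness j=6)
  i=4: ✓ (witness j=6)
  i=5: ✓ (witness j=6)
  i=6: ✗ (none in [7,9])
  i=7: ✓ (witness j=10)
  i=8: ✓ (witness j=10)
  i=9: ✓ (witness j=10)
Positions where it holds: {0, 1, 2, 3, 4, 5, 7, 8, 9} → 9.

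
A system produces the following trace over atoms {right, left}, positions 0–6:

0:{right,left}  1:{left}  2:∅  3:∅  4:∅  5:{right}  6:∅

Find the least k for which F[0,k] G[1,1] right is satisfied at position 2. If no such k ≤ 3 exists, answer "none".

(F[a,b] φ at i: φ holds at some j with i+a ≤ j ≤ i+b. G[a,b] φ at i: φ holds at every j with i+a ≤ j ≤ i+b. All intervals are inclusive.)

Scan j = 2,3,… for G[1,1] right:
  j=2: fails
  j=3: fails
  j=4: holds
First hit at j=4, so smallest k = 4-2 = 2.

2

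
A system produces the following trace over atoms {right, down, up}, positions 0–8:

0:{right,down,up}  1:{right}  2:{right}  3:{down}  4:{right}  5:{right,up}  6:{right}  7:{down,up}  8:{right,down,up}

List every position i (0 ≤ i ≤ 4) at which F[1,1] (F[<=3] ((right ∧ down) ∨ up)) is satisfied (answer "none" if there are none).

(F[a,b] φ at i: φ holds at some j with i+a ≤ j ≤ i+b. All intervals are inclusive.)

Evaluate at each i in [0,4]:
  i=0: ✗ (none in [1,1])
  i=1: ✓ (witness j=2)
  i=2: ✓ (witness j=3)
  i=3: ✓ (witness j=4)
  i=4: ✓ (witness j=5)

1, 2, 3, 4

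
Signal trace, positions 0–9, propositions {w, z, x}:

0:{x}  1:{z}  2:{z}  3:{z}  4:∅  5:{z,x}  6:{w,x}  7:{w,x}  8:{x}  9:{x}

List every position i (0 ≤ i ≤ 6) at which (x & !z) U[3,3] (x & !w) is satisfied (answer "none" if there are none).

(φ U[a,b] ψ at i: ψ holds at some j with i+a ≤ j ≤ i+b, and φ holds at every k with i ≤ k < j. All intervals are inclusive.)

Evaluate at each i in [0,6]:
  i=0: ✗ (no rhs in [3,3])
  i=1: ✗ (no rhs in [4,4])
  i=2: ✗ (lhs fails at k=2 before rhs at j=5)
  i=3: ✗ (no rhs in [6,6])
  i=4: ✗ (no rhs in [7,7])
  i=5: ✗ (lhs fails at k=5 before rhs at j=8)
  i=6: ✓ (rhs at j=9; lhs holds on [6,8])

6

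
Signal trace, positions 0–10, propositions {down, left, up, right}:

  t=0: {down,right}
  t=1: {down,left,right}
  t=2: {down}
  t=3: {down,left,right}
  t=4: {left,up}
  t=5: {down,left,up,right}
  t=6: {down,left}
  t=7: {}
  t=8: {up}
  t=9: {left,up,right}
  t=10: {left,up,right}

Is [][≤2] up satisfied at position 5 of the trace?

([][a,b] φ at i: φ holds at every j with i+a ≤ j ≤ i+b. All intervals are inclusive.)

Check up at every j in [5,7]:
  j=5: true
  j=6: false
  j=7: false
Fails at j=6 → formula fails.

False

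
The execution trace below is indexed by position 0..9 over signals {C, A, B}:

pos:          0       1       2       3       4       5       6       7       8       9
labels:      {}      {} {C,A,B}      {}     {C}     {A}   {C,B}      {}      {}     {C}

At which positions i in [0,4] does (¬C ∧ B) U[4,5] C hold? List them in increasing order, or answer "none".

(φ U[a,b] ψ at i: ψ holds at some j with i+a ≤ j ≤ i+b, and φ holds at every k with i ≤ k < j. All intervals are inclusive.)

none

Evaluate at each i in [0,4]:
  i=0: ✗ (lhs fails at k=0 before rhs at j=4)
  i=1: ✗ (lhs fails at k=1 before rhs at j=6)
  i=2: ✗ (lhs fails at k=2 before rhs at j=6)
  i=3: ✗ (no rhs in [7,8])
  i=4: ✗ (lhs fails at k=4 before rhs at j=9)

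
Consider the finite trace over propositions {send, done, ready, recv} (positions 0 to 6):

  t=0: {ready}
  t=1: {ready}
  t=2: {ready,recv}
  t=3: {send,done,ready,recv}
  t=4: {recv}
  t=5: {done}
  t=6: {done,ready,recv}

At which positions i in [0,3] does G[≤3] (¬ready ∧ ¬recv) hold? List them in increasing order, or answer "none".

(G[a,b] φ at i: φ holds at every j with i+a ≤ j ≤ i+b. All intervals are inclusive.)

none

Evaluate at each i in [0,3]:
  i=0: ✗ (fails at j=0)
  i=1: ✗ (fails at j=1)
  i=2: ✗ (fails at j=2)
  i=3: ✗ (fails at j=3)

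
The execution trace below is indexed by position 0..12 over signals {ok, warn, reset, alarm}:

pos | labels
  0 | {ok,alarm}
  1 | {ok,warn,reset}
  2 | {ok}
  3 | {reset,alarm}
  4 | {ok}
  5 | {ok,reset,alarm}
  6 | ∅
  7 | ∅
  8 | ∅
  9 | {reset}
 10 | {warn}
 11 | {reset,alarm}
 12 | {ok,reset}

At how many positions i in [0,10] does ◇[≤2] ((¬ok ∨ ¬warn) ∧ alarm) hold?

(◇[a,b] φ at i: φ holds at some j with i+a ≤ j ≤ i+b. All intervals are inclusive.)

8

Evaluate at each i in [0,10]:
  i=0: ✓ (witness j=0)
  i=1: ✓ (witness j=3)
  i=2: ✓ (witness j=3)
  i=3: ✓ (witness j=3)
  i=4: ✓ (witness j=5)
  i=5: ✓ (witness j=5)
  i=6: ✗ (none in [6,8])
  i=7: ✗ (none in [7,9])
  i=8: ✗ (none in [8,10])
  i=9: ✓ (witness j=11)
  i=10: ✓ (witness j=11)
Positions where it holds: {0, 1, 2, 3, 4, 5, 9, 10} → 8.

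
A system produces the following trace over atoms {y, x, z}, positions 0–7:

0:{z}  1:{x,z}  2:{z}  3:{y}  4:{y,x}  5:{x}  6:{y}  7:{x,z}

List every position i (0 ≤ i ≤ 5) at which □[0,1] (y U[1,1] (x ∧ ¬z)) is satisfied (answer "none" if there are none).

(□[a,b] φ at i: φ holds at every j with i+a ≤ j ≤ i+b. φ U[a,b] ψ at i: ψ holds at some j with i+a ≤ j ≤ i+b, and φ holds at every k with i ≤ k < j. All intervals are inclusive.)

Evaluate at each i in [0,5]:
  i=0: ✗ (fails at j=0)
  i=1: ✗ (fails at j=1)
  i=2: ✗ (fails at j=2)
  i=3: ✓ (all of [3,4])
  i=4: ✗ (fails at j=5)
  i=5: ✗ (fails at j=5)

3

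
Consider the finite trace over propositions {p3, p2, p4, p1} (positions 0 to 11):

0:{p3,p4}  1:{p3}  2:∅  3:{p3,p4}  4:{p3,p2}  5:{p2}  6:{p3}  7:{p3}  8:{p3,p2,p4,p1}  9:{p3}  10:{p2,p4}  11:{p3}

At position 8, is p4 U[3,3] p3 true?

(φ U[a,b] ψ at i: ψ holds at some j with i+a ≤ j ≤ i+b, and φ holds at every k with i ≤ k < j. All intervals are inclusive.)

False

Need some j in [11,11] with p3, and p4 at every k in [8,j-1].
  j=11: p3 holds, but p4 fails at k=9 → not this j.
No j in the window works → until fails.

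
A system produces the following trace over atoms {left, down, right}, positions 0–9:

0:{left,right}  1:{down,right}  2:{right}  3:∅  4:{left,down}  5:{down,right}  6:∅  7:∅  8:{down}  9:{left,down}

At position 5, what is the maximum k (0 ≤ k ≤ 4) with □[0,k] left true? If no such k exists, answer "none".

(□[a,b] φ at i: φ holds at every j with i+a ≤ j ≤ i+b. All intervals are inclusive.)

none

left must hold from j=5 onward; find where it first fails.
  j=5: fails → no k works.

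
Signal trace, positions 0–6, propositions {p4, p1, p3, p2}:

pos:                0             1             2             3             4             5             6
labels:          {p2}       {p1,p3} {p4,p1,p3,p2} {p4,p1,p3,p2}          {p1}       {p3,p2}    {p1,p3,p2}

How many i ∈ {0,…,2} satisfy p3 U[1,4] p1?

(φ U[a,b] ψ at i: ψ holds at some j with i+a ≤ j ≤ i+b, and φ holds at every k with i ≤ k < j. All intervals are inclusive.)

2

Evaluate at each i in [0,2]:
  i=0: ✗ (lhs fails at k=0 before rhs at j=1)
  i=1: ✓ (rhs at j=2; lhs holds on [1,1])
  i=2: ✓ (rhs at j=3; lhs holds on [2,2])
Positions where it holds: {1, 2} → 2.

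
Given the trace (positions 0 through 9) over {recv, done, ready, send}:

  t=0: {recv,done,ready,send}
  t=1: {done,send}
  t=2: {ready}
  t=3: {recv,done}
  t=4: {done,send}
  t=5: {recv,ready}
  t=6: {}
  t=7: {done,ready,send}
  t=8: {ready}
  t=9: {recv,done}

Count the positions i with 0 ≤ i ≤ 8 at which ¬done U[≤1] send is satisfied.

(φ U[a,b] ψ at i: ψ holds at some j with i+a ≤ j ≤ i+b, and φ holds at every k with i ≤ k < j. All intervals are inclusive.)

Evaluate at each i in [0,8]:
  i=0: ✓ (rhs at j=0)
  i=1: ✓ (rhs at j=1)
  i=2: ✗ (no rhs in [2,3])
  i=3: ✗ (lhs fails at k=3 before rhs at j=4)
  i=4: ✓ (rhs at j=4)
  i=5: ✗ (no rhs in [5,6])
  i=6: ✓ (rhs at j=7; lhs holds on [6,6])
  i=7: ✓ (rhs at j=7)
  i=8: ✗ (no rhs in [8,9])
Positions where it holds: {0, 1, 4, 6, 7} → 5.

5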